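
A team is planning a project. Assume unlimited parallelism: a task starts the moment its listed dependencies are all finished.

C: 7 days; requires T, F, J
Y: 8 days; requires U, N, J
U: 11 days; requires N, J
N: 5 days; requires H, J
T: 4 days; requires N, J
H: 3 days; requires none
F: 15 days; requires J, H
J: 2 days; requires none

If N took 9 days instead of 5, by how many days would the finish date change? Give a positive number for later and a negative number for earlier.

Critical path before the change: H→N→U→Y = 3+5+11+8 = 27 giving 27 days.
N lies on that path, so at 9 days the path becomes 31 days.
That remains the longest chain; total 31 days.
Change in finish: 31 − 27 = +4 days.

4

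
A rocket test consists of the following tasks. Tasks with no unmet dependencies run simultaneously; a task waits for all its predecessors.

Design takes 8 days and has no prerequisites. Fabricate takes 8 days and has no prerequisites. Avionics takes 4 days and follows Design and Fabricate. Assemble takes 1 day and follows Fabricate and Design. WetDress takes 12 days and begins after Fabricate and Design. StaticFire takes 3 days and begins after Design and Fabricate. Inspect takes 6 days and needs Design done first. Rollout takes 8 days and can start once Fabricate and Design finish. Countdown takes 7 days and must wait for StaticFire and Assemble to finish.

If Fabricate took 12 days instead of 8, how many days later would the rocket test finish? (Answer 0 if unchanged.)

4

Baseline: Fabricate→WetDress = 8+12 = 20 → 20 days.
Fabricate lies on that path, so at 12 days the path becomes 24 days.
No other chain overtakes it, so the finish is 24 days.
Change in finish: 24 − 20 = +4 days.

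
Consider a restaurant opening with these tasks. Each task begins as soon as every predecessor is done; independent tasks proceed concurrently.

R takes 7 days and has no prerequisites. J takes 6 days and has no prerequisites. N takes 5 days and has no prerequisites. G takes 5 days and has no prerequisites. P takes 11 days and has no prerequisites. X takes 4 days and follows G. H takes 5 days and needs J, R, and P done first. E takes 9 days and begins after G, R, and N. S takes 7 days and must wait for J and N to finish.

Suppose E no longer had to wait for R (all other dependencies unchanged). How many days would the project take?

Original critical path: R→E = 7+9 = 16 ⇒ 16 days.
Without R→E, E's earliest start moves from 7 to 5.
The longest chain is now P→H = 11+5 = 16, so the project takes 16 days.

16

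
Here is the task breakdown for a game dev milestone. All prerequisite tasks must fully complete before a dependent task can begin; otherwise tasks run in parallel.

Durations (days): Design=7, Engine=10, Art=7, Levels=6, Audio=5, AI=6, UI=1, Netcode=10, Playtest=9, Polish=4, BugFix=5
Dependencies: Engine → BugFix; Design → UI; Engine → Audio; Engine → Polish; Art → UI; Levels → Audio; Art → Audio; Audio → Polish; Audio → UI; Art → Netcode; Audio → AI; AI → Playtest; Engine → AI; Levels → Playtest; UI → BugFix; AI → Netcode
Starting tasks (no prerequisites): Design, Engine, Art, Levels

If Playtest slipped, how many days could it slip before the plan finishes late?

Engine→Audio→AI→Netcode = 10+5+6+10 = 31 sets the makespan at 31 days.
The longest chain containing Playtest totals 30 days.
Slack of Playtest = 22 − 21 = 1 day.

1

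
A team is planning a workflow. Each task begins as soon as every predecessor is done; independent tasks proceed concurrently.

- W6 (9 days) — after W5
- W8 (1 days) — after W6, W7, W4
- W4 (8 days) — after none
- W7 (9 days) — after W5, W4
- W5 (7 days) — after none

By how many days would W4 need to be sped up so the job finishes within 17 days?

1

Current finish: 18 days; target: 17.
W4 is on every critical path, so each day cut from W4 cuts the finish by one (this holds down to a finish of 17).
Need 18 − 17 = 1 day off W4 → W4 becomes 7 days, finish becomes 17.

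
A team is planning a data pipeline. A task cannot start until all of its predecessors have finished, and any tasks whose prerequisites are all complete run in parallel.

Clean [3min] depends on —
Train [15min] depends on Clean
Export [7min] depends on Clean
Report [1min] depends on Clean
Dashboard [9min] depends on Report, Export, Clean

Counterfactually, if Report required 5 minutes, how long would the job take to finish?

Baseline: Clean→Export→Dashboard = 3+7+9 = 19 → 19 minutes.
The longest path through Report is only 13 minutes, so Report has float 6.
No other chain overtakes it, so the finish is 19 minutes.

19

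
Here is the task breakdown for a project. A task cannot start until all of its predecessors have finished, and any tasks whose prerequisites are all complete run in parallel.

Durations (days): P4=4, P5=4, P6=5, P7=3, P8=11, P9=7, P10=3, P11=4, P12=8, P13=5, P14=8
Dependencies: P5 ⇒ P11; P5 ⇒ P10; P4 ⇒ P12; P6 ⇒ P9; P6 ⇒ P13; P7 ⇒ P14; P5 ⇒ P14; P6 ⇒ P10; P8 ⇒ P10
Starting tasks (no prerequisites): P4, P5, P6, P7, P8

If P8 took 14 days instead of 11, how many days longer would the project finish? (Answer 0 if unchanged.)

3

Actual critical path: P8→P10 = 11+3 = 14 ⇒ 14 days.
P8 lies on that path, so at 14 days the path becomes 17 days.
That remains the longest chain; total 17 days.
Change in finish: 17 − 14 = +3 days.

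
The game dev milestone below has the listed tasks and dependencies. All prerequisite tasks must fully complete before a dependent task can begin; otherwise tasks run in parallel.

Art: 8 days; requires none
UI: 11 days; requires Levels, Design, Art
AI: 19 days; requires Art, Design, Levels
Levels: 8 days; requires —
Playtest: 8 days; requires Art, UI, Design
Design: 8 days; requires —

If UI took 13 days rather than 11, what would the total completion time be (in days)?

Critical path before the change: Levels→UI→Playtest = 8+11+8 = 27 giving 27 days.
Since UI is critical, the +2 change carries straight to that chain (now 29 days).
Now Design→UI→Playtest = 8+13+8 = 29 is longest, so the finish becomes 29 days.

29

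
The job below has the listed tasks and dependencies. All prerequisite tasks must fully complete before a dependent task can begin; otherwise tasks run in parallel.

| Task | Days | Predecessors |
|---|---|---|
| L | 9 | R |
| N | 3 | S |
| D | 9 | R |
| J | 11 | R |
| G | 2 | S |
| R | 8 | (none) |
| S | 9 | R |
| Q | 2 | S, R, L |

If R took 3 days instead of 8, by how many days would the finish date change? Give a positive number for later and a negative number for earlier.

-5

Critical path before the change: R→S→N = 8+9+3 = 20 giving 20 days.
R is on the critical path; changing it to 3 makes that path 15 days.
The critical path is still R→S→N; finish is now 15 days.
Change in finish: 15 − 20 = -5 days.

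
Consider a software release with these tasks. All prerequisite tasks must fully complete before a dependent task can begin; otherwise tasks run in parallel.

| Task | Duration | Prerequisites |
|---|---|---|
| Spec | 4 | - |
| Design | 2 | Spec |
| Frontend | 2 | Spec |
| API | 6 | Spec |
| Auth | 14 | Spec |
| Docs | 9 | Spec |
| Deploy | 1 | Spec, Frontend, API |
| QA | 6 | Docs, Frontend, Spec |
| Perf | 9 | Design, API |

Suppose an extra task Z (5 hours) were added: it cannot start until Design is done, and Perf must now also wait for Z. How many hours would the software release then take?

Originally the software release takes 19 hours.
With Z inserted, Perf now waits for max(Design, API, Z).
New critical path: Spec→Design→Z→Perf = 4+2+5+9 = 20 ⇒ 20 hours.

20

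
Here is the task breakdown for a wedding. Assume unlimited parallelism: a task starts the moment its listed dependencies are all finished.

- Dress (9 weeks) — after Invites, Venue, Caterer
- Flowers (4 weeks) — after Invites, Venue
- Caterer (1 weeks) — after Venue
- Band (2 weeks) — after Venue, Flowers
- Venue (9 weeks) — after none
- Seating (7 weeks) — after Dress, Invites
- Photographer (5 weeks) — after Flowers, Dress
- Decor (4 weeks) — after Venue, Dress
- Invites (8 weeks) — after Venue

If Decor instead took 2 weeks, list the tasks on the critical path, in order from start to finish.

Actual critical path: Venue→Invites→Dress→Seating = 9+8+9+7 = 33 ⇒ 33 weeks.
Decor is off the critical path — its longest chain is 30 weeks, giving 3 of slack.
No other chain overtakes it, so the finish is 33 weeks.

Venue, Invites, Dress, Seating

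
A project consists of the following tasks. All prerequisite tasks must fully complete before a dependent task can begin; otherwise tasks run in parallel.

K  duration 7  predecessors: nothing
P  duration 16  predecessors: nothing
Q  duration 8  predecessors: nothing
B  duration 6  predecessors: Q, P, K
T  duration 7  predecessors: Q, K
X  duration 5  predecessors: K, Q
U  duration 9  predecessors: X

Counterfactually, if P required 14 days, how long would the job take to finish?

As given, the longest chain is P→B = 16+6 = 22, so the finish is 22 days.
Since P is critical, the -2 change carries straight to that chain (now 20 days).
New critical path: Q→X→U = 8+5+9 = 22 ⇒ 22 days.

22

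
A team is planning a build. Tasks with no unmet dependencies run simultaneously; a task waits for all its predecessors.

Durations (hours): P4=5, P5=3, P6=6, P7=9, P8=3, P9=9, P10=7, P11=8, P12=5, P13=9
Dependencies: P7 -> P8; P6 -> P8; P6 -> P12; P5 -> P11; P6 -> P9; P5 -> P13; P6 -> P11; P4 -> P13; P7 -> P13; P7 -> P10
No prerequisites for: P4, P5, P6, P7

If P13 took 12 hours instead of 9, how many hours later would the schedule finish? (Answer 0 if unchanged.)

3

Baseline: P7→P13 = 9+9 = 18 → 18 hours.
P13 lies on that path, so at 12 hours the path becomes 21 hours.
That remains the longest chain; total 21 hours.
Change in finish: 21 − 18 = +3 hours.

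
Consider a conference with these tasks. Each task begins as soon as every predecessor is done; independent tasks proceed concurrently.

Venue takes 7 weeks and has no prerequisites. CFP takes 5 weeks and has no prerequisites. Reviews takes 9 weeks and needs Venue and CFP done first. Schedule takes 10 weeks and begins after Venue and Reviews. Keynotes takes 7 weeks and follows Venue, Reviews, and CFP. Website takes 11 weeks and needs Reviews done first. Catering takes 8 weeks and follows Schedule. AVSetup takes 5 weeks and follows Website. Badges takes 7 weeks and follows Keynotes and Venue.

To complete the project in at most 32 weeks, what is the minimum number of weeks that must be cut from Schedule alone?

Current finish: 34 weeks; target: 32.
Schedule is on every critical path, so each week cut from Schedule cuts the finish by one (this holds down to a finish of 32).
Need 34 − 32 = 2 weeks off Schedule → Schedule becomes 8 weeks, finish becomes 32.

2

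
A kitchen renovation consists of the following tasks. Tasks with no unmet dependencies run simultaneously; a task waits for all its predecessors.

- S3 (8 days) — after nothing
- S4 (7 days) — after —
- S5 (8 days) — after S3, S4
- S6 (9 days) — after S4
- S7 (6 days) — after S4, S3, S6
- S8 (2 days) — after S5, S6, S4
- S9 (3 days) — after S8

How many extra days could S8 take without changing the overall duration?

Critical path: S4→S6→S7 = 7+9+6 = 22, so the finish is 22 days.
S8 finishes as early as 18 and must finish by 19.
Float = 22 − 21 = 1.

1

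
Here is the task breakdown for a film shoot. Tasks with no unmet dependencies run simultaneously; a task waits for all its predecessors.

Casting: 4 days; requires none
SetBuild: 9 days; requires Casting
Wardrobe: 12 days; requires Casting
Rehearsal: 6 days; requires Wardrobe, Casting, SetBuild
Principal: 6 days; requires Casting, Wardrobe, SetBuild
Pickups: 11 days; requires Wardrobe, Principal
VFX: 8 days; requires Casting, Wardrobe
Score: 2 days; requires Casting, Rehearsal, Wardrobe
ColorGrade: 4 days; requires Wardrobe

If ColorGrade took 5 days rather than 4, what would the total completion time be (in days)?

33

Baseline: Casting→Wardrobe→Principal→Pickups = 4+12+6+11 = 33 → 33 days.
ColorGrade is off the critical path — its longest chain is 20 days, giving 13 of slack.
The critical path is still Casting→Wardrobe→Principal→Pickups; finish is now 33 days.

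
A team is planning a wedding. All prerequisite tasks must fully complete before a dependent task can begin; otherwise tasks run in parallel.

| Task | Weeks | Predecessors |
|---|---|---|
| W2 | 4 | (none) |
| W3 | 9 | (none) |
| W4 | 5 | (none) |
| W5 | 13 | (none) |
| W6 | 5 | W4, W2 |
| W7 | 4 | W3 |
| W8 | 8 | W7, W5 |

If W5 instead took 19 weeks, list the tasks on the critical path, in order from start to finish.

W5, W8

Critical path before the change: W5→W8 = 13+8 = 21 giving 21 weeks.
W5 is on the critical path; changing it to 19 makes that path 27 weeks.
No other chain overtakes it, so the finish is 27 weeks.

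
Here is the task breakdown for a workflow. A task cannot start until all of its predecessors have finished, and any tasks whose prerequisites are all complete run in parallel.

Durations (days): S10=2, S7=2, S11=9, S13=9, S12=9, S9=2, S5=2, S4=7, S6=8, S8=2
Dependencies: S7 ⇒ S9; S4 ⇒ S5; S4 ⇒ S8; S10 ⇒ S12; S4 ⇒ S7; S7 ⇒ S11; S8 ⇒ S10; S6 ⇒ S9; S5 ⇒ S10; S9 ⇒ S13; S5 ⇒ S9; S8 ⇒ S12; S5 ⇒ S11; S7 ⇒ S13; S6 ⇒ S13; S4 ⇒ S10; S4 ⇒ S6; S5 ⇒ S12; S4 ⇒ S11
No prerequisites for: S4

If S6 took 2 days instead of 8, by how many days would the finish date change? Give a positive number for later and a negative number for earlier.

As given, the longest chain is S4→S6→S9→S13 = 7+8+2+9 = 26, so the finish is 26 days.
Since S6 is critical, the -6 change carries straight to that chain (now 20 days).
Now S4→S5→S9→S13 = 7+2+2+9 = 20 is longest, so the finish becomes 20 days.
Change in finish: 20 − 26 = -6 days.

-6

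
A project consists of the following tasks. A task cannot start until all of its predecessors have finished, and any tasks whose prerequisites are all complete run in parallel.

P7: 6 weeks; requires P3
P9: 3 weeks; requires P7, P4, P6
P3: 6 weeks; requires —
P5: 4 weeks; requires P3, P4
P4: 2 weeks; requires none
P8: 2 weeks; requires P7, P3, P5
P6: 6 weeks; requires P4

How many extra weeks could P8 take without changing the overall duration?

P3→P7→P9 = 6+6+3 = 15 sets the makespan at 15 weeks.
Longest path through P8: 14 weeks (earliest finish 14, latest finish 15).
Slack of P8 = 13 − 12 = 1 week.

1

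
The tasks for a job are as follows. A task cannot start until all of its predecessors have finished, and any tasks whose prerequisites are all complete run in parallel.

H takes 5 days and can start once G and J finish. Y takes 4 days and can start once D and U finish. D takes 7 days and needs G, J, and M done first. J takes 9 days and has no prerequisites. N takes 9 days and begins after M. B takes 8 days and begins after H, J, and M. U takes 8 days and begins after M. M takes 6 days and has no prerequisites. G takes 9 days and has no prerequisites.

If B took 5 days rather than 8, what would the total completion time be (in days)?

20

As given, the longest chain is J→H→B = 9+5+8 = 22, so the finish is 22 days.
Since B is critical, the -3 change carries straight to that chain (now 19 days).
Now J→D→Y = 9+7+4 = 20 is longest, so the finish becomes 20 days.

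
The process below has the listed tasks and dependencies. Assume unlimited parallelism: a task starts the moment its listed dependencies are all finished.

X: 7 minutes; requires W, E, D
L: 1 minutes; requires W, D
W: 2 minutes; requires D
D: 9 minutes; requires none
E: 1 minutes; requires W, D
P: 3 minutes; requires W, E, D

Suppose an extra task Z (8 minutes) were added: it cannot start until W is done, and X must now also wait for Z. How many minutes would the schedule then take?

Originally the schedule takes 19 minutes.
With Z inserted, X now waits for max(W, E, D, Z).
New critical path: D→W→Z→X = 9+2+8+7 = 26 ⇒ 26 minutes.

26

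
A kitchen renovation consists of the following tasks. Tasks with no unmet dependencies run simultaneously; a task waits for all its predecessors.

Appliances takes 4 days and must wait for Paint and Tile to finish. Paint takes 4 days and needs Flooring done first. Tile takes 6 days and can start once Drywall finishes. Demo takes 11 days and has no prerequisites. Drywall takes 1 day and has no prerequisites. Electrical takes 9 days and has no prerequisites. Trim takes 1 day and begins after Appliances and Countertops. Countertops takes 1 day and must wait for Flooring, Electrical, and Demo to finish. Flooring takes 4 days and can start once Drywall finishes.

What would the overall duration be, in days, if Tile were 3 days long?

14

Baseline: Drywall→Flooring→Paint→Appliances→Trim = 1+4+4+4+1 = 14 → 14 days.
The longest path through Tile is only 12 days, so Tile has float 2.
The critical path is still Drywall→Flooring→Paint→Appliances→Trim; finish is now 14 days.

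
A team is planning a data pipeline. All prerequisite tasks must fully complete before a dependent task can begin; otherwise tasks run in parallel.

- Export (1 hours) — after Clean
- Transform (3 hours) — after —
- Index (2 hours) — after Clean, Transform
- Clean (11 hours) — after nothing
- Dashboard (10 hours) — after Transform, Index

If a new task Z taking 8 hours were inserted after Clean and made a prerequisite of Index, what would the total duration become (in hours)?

Originally the job takes 23 hours.
With Z inserted, Index now waits for max(Clean, Transform, Z).
New critical path: Clean→Z→Index→Dashboard = 11+8+2+10 = 31 ⇒ 31 hours.

31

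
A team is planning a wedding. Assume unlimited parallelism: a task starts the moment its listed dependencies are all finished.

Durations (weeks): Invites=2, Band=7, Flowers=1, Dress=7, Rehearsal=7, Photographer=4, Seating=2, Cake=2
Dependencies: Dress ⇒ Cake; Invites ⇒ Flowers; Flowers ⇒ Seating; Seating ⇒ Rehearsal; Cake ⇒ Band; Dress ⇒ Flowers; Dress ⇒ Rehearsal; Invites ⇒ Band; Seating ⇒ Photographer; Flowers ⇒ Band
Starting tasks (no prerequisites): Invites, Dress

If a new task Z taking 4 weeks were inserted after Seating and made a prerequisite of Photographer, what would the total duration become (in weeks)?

Originally the plan takes 17 weeks.
With Z inserted, Photographer now waits for max(Seating, Z).
New critical path: Dress→Flowers→Seating→Z→Photographer = 7+1+2+4+4 = 18 ⇒ 18 weeks.

18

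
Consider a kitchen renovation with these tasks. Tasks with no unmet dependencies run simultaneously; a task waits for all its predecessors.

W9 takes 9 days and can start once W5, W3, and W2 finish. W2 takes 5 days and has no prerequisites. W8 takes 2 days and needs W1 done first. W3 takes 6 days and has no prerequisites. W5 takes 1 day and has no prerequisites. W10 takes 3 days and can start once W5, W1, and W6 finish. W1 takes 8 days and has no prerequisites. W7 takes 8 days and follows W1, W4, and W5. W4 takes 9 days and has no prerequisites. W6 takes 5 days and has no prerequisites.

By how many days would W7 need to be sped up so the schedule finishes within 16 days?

Current finish: 17 days; target: 16.
W7 is on every critical path, so each day cut from W7 cuts the finish by one (this holds down to a finish of 15).
Need 17 − 16 = 1 day off W7 → W7 becomes 7 days, finish becomes 16.

1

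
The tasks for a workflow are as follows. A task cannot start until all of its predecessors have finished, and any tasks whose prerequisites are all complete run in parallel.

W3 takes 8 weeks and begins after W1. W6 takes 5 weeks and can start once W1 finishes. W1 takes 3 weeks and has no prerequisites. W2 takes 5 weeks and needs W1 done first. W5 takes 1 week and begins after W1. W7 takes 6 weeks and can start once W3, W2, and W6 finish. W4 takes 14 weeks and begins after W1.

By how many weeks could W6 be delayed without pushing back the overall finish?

Critical path: W1→W3→W7 = 3+8+6 = 17, so the finish is 17 weeks.
Longest path through W6: 14 weeks (earliest finish 8, latest finish 11).
Float = 17 − 14 = 3.

3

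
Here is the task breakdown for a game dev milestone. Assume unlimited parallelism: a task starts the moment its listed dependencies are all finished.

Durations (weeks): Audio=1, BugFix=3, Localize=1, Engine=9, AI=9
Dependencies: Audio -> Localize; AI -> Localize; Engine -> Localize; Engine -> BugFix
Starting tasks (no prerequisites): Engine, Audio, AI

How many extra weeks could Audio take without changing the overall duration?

10

The longest chain is Engine→BugFix = 9+3 = 12; overall finish 12 weeks.
Longest path through Audio: 2 weeks (earliest finish 1, latest finish 11).
Float = 12 − 2 = 10.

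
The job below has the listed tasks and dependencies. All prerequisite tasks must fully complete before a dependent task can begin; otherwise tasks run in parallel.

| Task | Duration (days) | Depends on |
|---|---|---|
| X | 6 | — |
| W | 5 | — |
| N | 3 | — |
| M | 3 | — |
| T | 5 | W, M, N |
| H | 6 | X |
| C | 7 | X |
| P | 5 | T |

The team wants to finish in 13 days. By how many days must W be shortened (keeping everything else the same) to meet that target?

Current finish: 15 days; target: 13.
W is on every critical path, so each day cut from W cuts the finish by one (this holds down to a finish of 13).
Need 15 − 13 = 2 days off W → W becomes 3 days, finish becomes 13.

2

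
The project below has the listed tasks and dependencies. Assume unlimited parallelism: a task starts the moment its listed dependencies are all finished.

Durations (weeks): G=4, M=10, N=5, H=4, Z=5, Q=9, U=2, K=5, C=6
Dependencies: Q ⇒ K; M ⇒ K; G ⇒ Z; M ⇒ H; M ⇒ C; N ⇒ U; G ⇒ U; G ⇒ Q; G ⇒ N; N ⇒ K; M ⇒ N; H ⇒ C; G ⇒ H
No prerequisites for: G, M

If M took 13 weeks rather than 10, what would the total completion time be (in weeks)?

Actual critical path: M→N→K = 10+5+5 = 20 ⇒ 20 weeks.
Since M is critical, the +3 change carries straight to that chain (now 23 weeks).
The critical path is still M→N→K; finish is now 23 weeks.

23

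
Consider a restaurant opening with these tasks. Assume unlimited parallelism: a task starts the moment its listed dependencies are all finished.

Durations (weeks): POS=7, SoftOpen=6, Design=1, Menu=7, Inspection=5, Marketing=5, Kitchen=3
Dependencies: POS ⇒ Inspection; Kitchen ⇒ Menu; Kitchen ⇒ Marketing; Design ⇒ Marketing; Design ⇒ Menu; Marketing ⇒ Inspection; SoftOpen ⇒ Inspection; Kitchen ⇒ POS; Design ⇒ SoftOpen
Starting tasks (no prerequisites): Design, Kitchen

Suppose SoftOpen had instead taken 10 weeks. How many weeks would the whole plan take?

16

As given, the longest chain is Kitchen→POS→Inspection = 3+7+5 = 15, so the finish is 15 weeks.
SoftOpen has 3 weeks of float (longest path through it is 12).
Now Design→SoftOpen→Inspection = 1+10+5 = 16 is longest, so the finish becomes 16 weeks.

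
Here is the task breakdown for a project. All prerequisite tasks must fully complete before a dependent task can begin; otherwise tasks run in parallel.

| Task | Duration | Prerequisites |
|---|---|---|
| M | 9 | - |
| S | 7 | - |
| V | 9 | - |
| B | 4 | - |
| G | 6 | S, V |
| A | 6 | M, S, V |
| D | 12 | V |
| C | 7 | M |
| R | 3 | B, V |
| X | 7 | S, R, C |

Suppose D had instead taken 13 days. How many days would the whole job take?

23

Baseline: M→C→X = 9+7+7 = 23 → 23 days.
D is off the critical path — its longest chain is 21 days, giving 2 of slack.
That remains the longest chain; total 23 days.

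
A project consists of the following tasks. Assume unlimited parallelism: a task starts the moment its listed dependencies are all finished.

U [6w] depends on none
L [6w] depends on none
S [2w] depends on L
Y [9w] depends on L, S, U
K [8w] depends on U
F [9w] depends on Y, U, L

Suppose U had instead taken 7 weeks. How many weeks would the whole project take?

26

As given, the longest chain is L→S→Y→F = 6+2+9+9 = 26, so the finish is 26 weeks.
The longest path through U is only 24 weeks, so U has float 2.
The critical path is still L→S→Y→F; finish is now 26 weeks.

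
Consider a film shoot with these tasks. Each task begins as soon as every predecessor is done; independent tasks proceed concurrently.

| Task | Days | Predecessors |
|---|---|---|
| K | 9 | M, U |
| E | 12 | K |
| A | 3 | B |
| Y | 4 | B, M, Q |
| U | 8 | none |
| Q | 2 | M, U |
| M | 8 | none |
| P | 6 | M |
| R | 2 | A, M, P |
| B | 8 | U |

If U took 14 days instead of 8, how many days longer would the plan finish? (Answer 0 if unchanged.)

6

Critical path before the change: U→K→E = 8+9+12 = 29 giving 29 days.
U lies on that path, so at 14 days the path becomes 35 days.
The critical path is still U→K→E; finish is now 35 days.
Change in finish: 35 − 29 = +6 days.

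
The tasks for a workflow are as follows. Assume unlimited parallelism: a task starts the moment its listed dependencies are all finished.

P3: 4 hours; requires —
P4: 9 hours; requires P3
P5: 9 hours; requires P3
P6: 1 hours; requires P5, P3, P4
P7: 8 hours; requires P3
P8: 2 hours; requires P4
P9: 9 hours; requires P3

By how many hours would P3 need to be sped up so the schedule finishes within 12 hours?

3

Current finish: 15 hours; target: 12.
P3 is on every critical path, so each hour cut from P3 cuts the finish by one (this holds down to a finish of 12).
Need 15 − 12 = 3 hours off P3 → P3 becomes 1 hour, finish becomes 12.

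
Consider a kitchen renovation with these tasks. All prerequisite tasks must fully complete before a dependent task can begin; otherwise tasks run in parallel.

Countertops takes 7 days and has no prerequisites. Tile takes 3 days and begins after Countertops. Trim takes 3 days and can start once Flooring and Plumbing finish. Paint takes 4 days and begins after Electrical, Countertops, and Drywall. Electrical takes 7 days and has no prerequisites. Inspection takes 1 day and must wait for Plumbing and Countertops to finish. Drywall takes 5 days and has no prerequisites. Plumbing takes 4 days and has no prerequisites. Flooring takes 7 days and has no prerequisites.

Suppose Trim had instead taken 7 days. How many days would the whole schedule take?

Actual critical path: Electrical→Paint = 7+4 = 11 ⇒ 11 days.
The longest path through Trim is only 10 days, so Trim has float 1.
New critical path: Flooring→Trim = 7+7 = 14 ⇒ 14 days.

14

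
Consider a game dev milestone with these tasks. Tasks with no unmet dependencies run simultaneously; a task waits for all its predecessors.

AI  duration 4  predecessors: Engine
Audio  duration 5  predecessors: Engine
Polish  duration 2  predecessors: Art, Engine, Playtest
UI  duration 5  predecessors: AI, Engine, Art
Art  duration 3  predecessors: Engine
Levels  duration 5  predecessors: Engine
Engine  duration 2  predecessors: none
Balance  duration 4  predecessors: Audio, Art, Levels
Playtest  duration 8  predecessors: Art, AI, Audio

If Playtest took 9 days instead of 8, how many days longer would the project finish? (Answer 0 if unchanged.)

1

Critical path before the change: Engine→Audio→Playtest→Polish = 2+5+8+2 = 17 giving 17 days.
Since Playtest is critical, the +1 change carries straight to that chain (now 18 days).
No other chain overtakes it, so the finish is 18 days.
Change in finish: 18 − 17 = +1 days.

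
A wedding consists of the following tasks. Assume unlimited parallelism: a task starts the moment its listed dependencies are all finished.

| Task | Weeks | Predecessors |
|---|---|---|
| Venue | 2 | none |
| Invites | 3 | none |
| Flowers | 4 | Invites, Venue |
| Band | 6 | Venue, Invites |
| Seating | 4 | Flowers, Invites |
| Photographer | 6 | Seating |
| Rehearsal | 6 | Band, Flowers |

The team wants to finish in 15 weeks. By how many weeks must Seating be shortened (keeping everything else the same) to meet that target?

2

Current finish: 17 weeks; target: 15.
Seating is on every critical path, so each week cut from Seating cuts the finish by one (this holds down to a finish of 15).
Need 17 − 15 = 2 weeks off Seating → Seating becomes 2 weeks, finish becomes 15.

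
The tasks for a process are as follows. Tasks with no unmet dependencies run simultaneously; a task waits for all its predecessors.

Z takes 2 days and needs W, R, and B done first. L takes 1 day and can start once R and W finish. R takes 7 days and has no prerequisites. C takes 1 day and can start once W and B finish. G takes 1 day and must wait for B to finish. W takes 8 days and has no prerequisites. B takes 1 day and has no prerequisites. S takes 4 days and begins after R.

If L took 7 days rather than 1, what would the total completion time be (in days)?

15

Critical path before the change: R→S = 7+4 = 11 giving 11 days.
L has 2 days of float (longest path through it is 9).
New critical path: W→L = 8+7 = 15 ⇒ 15 days.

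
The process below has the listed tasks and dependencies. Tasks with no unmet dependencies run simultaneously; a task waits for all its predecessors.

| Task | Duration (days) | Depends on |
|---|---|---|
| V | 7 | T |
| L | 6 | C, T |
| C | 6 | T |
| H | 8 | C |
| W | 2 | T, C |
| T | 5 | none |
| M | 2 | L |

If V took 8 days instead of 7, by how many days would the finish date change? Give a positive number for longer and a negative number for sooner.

0

Critical path before the change: T→C→L→M = 5+6+6+2 = 19 giving 19 days.
V is off the critical path — its longest chain is 12 days, giving 7 of slack.
The critical path is still T→C→L→M; finish is now 19 days.
Change in finish: 19 − 19 = +0 days.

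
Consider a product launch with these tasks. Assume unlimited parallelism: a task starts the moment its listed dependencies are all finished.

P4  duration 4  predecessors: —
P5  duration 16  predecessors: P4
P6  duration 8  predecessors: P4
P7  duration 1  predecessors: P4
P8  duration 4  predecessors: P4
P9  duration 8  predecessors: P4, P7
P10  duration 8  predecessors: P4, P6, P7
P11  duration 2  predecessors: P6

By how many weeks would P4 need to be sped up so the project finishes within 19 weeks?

1

Current finish: 20 weeks; target: 19.
P4 is on every critical path, so each week cut from P4 cuts the finish by one (this holds down to a finish of 17).
Need 20 − 19 = 1 week off P4 → P4 becomes 3 weeks, finish becomes 19.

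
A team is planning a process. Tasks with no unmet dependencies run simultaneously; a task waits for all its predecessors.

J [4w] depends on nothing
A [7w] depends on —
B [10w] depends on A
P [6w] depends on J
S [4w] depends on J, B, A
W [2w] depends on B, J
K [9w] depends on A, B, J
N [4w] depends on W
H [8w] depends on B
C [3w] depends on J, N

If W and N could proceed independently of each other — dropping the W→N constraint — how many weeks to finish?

26

With the dependency in place, A→B→W→N→C = 7+10+2+4+3 = 26 sets the finish at 26 weeks.
Without W→N, N's earliest start moves from 19 to 0.
After: A→B→K = 7+10+9 = 26 → 26 weeks.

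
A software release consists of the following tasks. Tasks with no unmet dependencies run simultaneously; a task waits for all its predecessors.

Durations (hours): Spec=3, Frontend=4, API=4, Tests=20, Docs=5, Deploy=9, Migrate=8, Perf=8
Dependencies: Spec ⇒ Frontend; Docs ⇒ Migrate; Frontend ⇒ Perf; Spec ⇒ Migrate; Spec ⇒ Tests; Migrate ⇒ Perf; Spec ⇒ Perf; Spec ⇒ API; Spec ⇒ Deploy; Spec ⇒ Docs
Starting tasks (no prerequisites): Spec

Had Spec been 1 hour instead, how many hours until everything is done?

22

Baseline: Spec→Docs→Migrate→Perf = 3+5+8+8 = 24 → 24 hours.
Since Spec is critical, the -2 change carries straight to that chain (now 22 hours).
No other chain overtakes it, so the finish is 22 hours.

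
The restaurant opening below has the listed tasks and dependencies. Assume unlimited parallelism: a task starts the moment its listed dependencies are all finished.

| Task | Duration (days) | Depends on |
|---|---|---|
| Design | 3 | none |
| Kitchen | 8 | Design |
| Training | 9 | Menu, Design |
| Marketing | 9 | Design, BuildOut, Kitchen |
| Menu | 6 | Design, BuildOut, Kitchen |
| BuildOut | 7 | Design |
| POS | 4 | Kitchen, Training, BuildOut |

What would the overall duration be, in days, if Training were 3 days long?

Actual critical path: Design→Kitchen→Menu→Training→POS = 3+8+6+9+4 = 30 ⇒ 30 days.
Training lies on that path, so at 3 days the path becomes 24 days.
No other chain overtakes it, so the finish is 24 days.

24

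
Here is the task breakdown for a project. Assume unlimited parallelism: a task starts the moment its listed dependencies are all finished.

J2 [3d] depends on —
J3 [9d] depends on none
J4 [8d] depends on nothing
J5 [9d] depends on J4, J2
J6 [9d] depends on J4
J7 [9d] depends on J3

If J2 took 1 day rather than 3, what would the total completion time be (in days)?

18

As given, the longest chain is J3→J7 = 9+9 = 18, so the finish is 18 days.
The longest path through J2 is only 12 days, so J2 has float 6.
No other chain overtakes it, so the finish is 18 days.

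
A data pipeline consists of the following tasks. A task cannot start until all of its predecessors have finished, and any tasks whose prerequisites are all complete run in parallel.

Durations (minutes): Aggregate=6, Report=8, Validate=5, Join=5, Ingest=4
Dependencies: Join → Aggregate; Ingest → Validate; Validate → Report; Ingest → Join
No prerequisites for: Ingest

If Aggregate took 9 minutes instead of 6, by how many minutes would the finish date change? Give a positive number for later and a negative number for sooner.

1

The binding path is Ingest→Validate→Report = 4+5+8 = 17; finish at 17 minutes.
Aggregate has 2 minutes of float (longest path through it is 15).
Now Ingest→Join→Aggregate = 4+5+9 = 18 is longest, so the finish becomes 18 minutes.
Change in finish: 18 − 17 = +1 minutes.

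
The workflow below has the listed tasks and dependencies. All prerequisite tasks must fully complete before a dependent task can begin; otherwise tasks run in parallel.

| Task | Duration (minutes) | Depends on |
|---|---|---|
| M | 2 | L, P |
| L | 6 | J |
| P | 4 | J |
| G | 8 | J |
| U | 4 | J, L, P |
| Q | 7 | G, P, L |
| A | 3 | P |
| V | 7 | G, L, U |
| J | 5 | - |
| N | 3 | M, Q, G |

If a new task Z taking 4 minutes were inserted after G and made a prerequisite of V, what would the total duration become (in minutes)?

Originally the schedule takes 23 minutes.
With Z inserted, V now waits for max(G, L, U, Z).
New critical path: J→G→Z→V = 5+8+4+7 = 24 ⇒ 24 minutes.

24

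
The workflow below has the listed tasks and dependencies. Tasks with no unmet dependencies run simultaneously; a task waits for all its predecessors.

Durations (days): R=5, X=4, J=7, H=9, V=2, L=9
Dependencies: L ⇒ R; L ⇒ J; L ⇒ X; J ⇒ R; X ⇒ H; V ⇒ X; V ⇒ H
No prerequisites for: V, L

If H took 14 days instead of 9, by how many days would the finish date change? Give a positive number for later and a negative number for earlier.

As given, the longest chain is L→X→H = 9+4+9 = 22, so the finish is 22 days.
H is on the critical path; changing it to 14 makes that path 27 days.
The critical path is still L→X→H; finish is now 27 days.
Change in finish: 27 − 22 = +5 days.

5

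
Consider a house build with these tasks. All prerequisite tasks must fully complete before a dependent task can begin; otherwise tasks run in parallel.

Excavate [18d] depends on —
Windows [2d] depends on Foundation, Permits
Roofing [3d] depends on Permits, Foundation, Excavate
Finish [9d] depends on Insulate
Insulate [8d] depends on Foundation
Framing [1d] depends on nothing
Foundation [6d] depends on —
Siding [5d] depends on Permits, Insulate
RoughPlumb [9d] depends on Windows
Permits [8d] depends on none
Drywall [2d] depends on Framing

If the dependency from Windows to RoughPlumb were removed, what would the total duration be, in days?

23

With the dependency in place, Foundation→Insulate→Finish = 6+8+9 = 23 sets the finish at 23 days.
Without Windows→RoughPlumb, RoughPlumb's earliest start moves from 10 to 0.
New critical path: Foundation→Insulate→Finish = 6+8+9 = 23 ⇒ 23 days.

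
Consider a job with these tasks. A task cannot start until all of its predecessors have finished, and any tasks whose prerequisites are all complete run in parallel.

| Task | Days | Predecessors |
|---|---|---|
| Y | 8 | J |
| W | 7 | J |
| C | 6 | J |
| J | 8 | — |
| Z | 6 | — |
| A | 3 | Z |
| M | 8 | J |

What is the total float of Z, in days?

7

The longest chain is J→M = 8+8 = 16; overall finish 16 days.
Longest path through Z: 9 days (earliest finish 6, latest finish 13).
Slack of Z = 7 − 0 = 7 days.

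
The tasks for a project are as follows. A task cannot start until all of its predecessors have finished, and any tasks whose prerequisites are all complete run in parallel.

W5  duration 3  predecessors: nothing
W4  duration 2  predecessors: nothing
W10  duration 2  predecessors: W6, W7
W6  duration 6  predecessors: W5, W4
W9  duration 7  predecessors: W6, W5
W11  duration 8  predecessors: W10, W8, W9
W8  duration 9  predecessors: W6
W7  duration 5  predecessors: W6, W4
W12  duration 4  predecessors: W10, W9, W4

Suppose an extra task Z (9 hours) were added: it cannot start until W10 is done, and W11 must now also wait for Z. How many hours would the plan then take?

33

Originally the plan takes 26 hours.
With Z inserted, W11 now waits for max(W10, W8, W9, Z).
New critical path: W5→W6→W7→W10→Z→W11 = 3+6+5+2+9+8 = 33 ⇒ 33 hours.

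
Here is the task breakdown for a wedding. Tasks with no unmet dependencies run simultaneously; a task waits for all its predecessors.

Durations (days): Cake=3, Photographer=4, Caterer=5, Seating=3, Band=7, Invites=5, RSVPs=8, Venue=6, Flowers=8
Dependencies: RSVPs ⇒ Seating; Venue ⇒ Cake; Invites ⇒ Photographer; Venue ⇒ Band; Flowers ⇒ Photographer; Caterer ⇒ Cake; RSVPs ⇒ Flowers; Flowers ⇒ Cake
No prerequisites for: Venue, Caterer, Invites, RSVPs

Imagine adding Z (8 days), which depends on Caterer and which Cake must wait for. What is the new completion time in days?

20

Originally the plan takes 20 days.
With Z inserted, Cake now waits for max(Venue, Flowers, Caterer, Z).
New critical path: RSVPs→Flowers→Photographer = 8+8+4 = 20 ⇒ 20 days.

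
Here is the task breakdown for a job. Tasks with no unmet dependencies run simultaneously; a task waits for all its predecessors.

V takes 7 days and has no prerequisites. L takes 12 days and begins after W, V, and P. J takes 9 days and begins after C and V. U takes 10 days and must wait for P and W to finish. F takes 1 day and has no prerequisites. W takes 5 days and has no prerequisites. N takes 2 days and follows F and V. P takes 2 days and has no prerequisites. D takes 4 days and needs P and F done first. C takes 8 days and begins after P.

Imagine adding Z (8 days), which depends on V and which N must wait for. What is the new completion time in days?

19

Originally the job takes 19 days.
With Z inserted, N now waits for max(F, V, Z).
New critical path: P→C→J = 2+8+9 = 19 ⇒ 19 days.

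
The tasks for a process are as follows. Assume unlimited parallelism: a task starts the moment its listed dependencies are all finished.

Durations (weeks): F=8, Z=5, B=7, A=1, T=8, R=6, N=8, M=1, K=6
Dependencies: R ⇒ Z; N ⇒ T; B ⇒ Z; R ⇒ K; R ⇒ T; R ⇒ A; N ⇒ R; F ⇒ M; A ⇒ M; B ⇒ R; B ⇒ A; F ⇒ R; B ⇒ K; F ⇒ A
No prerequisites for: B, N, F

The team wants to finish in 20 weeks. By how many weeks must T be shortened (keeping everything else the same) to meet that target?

2

Current finish: 22 weeks; target: 20.
T is on every critical path, so each week cut from T cuts the finish by one (this holds down to a finish of 20).
Need 22 − 20 = 2 weeks off T → T becomes 6 weeks, finish becomes 20.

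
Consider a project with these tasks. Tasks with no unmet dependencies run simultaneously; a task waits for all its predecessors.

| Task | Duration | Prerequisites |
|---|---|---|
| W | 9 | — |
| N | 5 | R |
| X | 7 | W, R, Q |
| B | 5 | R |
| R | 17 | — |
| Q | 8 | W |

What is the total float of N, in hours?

Critical path: R→X = 17+7 = 24, so the finish is 24 hours.
The longest chain containing N totals 22 hours.
So N can slip 24 − 22 = 2 hours.

2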